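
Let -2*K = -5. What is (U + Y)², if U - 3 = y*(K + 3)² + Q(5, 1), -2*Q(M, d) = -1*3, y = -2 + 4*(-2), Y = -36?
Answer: 111556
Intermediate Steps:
y = -10 (y = -2 - 8 = -10)
K = 5/2 (K = -½*(-5) = 5/2 ≈ 2.5000)
Q(M, d) = 3/2 (Q(M, d) = -(-1)*3/2 = -½*(-3) = 3/2)
U = -298 (U = 3 + (-10*(5/2 + 3)² + 3/2) = 3 + (-10*(11/2)² + 3/2) = 3 + (-10*121/4 + 3/2) = 3 + (-605/2 + 3/2) = 3 - 301 = -298)
(U + Y)² = (-298 - 36)² = (-334)² = 111556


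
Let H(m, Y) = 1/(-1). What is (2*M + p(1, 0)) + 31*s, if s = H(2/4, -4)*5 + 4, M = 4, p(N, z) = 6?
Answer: -17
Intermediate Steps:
H(m, Y) = -1
s = -1 (s = -1*5 + 4 = -5 + 4 = -1)
(2*M + p(1, 0)) + 31*s = (2*4 + 6) + 31*(-1) = (8 + 6) - 31 = 14 - 31 = -17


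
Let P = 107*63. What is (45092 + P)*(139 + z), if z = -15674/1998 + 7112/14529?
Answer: 33013346228824/4838157 ≈ 6.8235e+6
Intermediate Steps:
P = 6741
z = -35586295/4838157 (z = -15674*1/1998 + 7112*(1/14529) = -7837/999 + 7112/14529 = -35586295/4838157 ≈ -7.3553)
(45092 + P)*(139 + z) = (45092 + 6741)*(139 - 35586295/4838157) = 51833*(636917528/4838157) = 33013346228824/4838157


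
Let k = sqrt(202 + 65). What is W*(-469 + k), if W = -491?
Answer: 230279 - 491*sqrt(267) ≈ 2.2226e+5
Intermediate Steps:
k = sqrt(267) ≈ 16.340
W*(-469 + k) = -491*(-469 + sqrt(267)) = 230279 - 491*sqrt(267)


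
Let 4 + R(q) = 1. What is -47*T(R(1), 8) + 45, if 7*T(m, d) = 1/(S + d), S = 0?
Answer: 2473/56 ≈ 44.161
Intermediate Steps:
R(q) = -3 (R(q) = -4 + 1 = -3)
T(m, d) = 1/(7*d) (T(m, d) = 1/(7*(0 + d)) = 1/(7*d))
-47*T(R(1), 8) + 45 = -47/(7*8) + 45 = -47*1/56 + 45 = -47/56 + 45 = 2473/56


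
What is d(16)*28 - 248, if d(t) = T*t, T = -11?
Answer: -5176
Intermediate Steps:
d(t) = -11*t
d(16)*28 - 248 = -11*16*28 - 248 = -176*28 - 248 = -4928 - 248 = -5176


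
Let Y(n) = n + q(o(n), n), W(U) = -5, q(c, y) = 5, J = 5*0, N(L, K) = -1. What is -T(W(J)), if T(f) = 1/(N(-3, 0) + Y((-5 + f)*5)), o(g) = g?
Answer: 1/46 ≈ 0.021739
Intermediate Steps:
J = 0
Y(n) = 5 + n (Y(n) = n + 5 = 5 + n)
T(f) = 1/(-21 + 5*f) (T(f) = 1/(-1 + (5 + (-5 + f)*5)) = 1/(-1 + (5 + (-25 + 5*f))) = 1/(-1 + (-20 + 5*f)) = 1/(-21 + 5*f))
-T(W(J)) = -1/(-21 + 5*(-5)) = -1/(-21 - 25) = -1/(-46) = -1*(-1/46) = 1/46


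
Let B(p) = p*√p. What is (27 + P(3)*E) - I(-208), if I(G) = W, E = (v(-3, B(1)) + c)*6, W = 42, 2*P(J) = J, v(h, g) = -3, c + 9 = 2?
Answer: -105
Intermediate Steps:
c = -7 (c = -9 + 2 = -7)
B(p) = p^(3/2)
P(J) = J/2
E = -60 (E = (-3 - 7)*6 = -10*6 = -60)
I(G) = 42
(27 + P(3)*E) - I(-208) = (27 + ((½)*3)*(-60)) - 1*42 = (27 + (3/2)*(-60)) - 42 = (27 - 90) - 42 = -63 - 42 = -105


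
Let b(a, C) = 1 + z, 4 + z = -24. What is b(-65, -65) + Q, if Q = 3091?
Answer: 3064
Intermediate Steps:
z = -28 (z = -4 - 24 = -28)
b(a, C) = -27 (b(a, C) = 1 - 28 = -27)
b(-65, -65) + Q = -27 + 3091 = 3064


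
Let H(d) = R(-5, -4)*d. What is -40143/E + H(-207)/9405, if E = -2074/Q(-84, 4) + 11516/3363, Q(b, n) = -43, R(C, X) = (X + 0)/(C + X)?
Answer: -10919415971567/14051164050 ≈ -777.12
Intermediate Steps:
R(C, X) = X/(C + X)
E = 7470050/144609 (E = -2074/(-43) + 11516/3363 = -2074*(-1/43) + 11516*(1/3363) = 2074/43 + 11516/3363 = 7470050/144609 ≈ 51.657)
H(d) = 4*d/9 (H(d) = (-4/(-5 - 4))*d = (-4/(-9))*d = (-4*(-⅑))*d = 4*d/9)
-40143/E + H(-207)/9405 = -40143/7470050/144609 + ((4/9)*(-207))/9405 = -40143*144609/7470050 - 92*1/9405 = -5805039087/7470050 - 92/9405 = -10919415971567/14051164050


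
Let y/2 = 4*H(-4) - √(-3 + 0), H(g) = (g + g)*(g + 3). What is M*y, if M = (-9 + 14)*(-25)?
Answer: -8000 + 250*I*√3 ≈ -8000.0 + 433.01*I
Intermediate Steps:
M = -125 (M = 5*(-25) = -125)
H(g) = 2*g*(3 + g) (H(g) = (2*g)*(3 + g) = 2*g*(3 + g))
y = 64 - 2*I*√3 (y = 2*(4*(2*(-4)*(3 - 4)) - √(-3 + 0)) = 2*(4*(2*(-4)*(-1)) - √(-3)) = 2*(4*8 - I*√3) = 2*(32 - I*√3) = 64 - 2*I*√3 ≈ 64.0 - 3.4641*I)
M*y = -125*(64 - 2*I*√3) = -8000 + 250*I*√3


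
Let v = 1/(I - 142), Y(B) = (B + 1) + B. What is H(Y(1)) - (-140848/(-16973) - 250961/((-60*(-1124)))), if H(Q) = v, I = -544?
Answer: -1797627556541/392618078160 ≈ -4.5786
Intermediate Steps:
Y(B) = 1 + 2*B (Y(B) = (1 + B) + B = 1 + 2*B)
v = -1/686 (v = 1/(-544 - 142) = 1/(-686) = -1/686 ≈ -0.0014577)
H(Q) = -1/686
H(Y(1)) - (-140848/(-16973) - 250961/((-60*(-1124)))) = -1/686 - (-140848/(-16973) - 250961/((-60*(-1124)))) = -1/686 - (-140848*(-1/16973) - 250961/67440) = -1/686 - (140848/16973 - 250961*1/67440) = -1/686 - (140848/16973 - 250961/67440) = -1/686 - 1*5239228067/1144659120 = -1/686 - 5239228067/1144659120 = -1797627556541/392618078160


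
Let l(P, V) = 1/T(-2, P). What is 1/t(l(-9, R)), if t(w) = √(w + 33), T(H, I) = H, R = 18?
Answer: √130/65 ≈ 0.17541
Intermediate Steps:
l(P, V) = -½ (l(P, V) = 1/(-2) = -½)
t(w) = √(33 + w)
1/t(l(-9, R)) = 1/(√(33 - ½)) = 1/(√(65/2)) = 1/(√130/2) = √130/65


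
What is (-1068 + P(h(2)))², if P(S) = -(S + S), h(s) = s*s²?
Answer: 1175056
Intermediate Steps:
h(s) = s³
P(S) = -2*S
(-1068 + P(h(2)))² = (-1068 - 2*2³)² = (-1068 - 2*8)² = (-1068 - 16)² = (-1084)² = 1175056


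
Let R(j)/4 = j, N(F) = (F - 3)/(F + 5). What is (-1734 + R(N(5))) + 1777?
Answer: 219/5 ≈ 43.800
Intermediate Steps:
N(F) = (-3 + F)/(5 + F)
R(j) = 4*j
(-1734 + R(N(5))) + 1777 = (-1734 + 4*((-3 + 5)/(5 + 5))) + 1777 = (-1734 + 4*(2/10)) + 1777 = (-1734 + 4*((⅒)*2)) + 1777 = (-1734 + 4*(⅕)) + 1777 = (-1734 + ⅘) + 1777 = -8666/5 + 1777 = 219/5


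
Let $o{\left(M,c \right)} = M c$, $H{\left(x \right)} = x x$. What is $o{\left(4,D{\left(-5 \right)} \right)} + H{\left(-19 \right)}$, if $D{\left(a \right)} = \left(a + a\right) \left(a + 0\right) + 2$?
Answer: $569$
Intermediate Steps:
$H{\left(x \right)} = x^{2}$
$D{\left(a \right)} = 2 + 2 a^{2}$ ($D{\left(a \right)} = 2 a a + 2 = 2 a^{2} + 2 = 2 + 2 a^{2}$)
$o{\left(4,D{\left(-5 \right)} \right)} + H{\left(-19 \right)} = 4 \left(2 + 2 \left(-5\right)^{2}\right) + \left(-19\right)^{2} = 4 \left(2 + 2 \cdot 25\right) + 361 = 4 \left(2 + 50\right) + 361 = 4 \cdot 52 + 361 = 208 + 361 = 569$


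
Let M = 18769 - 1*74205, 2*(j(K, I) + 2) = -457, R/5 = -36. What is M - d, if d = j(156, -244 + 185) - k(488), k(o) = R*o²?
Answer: -85842251/2 ≈ -4.2921e+7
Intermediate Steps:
R = -180 (R = 5*(-36) = -180)
j(K, I) = -461/2 (j(K, I) = -2 + (½)*(-457) = -2 - 457/2 = -461/2)
k(o) = -180*o²
M = -55436 (M = 18769 - 74205 = -55436)
d = 85731379/2 (d = -461/2 - (-180)*488² = -461/2 - (-180)*238144 = -461/2 - 1*(-42865920) = -461/2 + 42865920 = 85731379/2 ≈ 4.2866e+7)
M - d = -55436 - 1*85731379/2 = -55436 - 85731379/2 = -85842251/2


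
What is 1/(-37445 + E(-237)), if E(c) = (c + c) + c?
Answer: -1/38156 ≈ -2.6208e-5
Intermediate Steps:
E(c) = 3*c (E(c) = 2*c + c = 3*c)
1/(-37445 + E(-237)) = 1/(-37445 + 3*(-237)) = 1/(-37445 - 711) = 1/(-38156) = -1/38156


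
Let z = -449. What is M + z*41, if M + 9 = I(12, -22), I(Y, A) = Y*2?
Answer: -18394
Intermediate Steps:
I(Y, A) = 2*Y
M = 15 (M = -9 + 2*12 = -9 + 24 = 15)
M + z*41 = 15 - 449*41 = 15 - 18409 = -18394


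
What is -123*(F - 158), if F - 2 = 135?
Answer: 2583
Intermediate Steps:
F = 137 (F = 2 + 135 = 137)
-123*(F - 158) = -123*(137 - 158) = -123*(-21) = 2583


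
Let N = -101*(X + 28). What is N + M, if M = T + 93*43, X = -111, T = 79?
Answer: 12461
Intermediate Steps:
N = 8383 (N = -101*(-111 + 28) = -101*(-83) = 8383)
M = 4078 (M = 79 + 93*43 = 79 + 3999 = 4078)
N + M = 8383 + 4078 = 12461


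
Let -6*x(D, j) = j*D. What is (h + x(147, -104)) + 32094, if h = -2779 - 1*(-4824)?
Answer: 36687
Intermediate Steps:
x(D, j) = -D*j/6 (x(D, j) = -j*D/6 = -D*j/6)
h = 2045 (h = -2779 + 4824 = 2045)
(h + x(147, -104)) + 32094 = (2045 - ⅙*147*(-104)) + 32094 = (2045 + 2548) + 32094 = 4593 + 32094 = 36687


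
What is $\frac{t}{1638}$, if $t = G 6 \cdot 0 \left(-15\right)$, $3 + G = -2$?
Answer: $0$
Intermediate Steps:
$G = -5$ ($G = -3 - 2 = -5$)
$t = 0$ ($t = - 5 \cdot 6 \cdot 0 \left(-15\right) = \left(-5\right) 0 \left(-15\right) = 0 \left(-15\right) = 0$)
$\frac{t}{1638} = \frac{0}{1638} = 0 \cdot \frac{1}{1638} = 0$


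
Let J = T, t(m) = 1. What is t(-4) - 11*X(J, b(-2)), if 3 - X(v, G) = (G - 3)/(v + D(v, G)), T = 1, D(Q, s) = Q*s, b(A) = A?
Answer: 23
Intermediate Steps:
J = 1
X(v, G) = 3 - (-3 + G)/(v + G*v) (X(v, G) = 3 - (G - 3)/(v + v*G) = 3 - (-3 + G)/(v + G*v))
t(-4) - 11*X(J, b(-2)) = 1 - 11*(3 - 1*(-2) + 3*1 + 3*(-2)*1)/(1*(1 - 2)) = 1 - 11*(3 + 2 + 3 - 6)/(-1) = 1 - 11*(-1)*2 = 1 - 11*(-2) = 1 + 22 = 23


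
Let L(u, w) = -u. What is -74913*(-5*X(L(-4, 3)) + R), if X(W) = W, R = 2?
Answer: 1348434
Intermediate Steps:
-74913*(-5*X(L(-4, 3)) + R) = -74913*(-(-5)*(-4) + 2) = -74913*(-5*4 + 2) = -74913*(-20 + 2) = -74913*(-18) = 1348434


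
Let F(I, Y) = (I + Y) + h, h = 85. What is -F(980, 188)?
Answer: -1253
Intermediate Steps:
F(I, Y) = 85 + I + Y (F(I, Y) = (I + Y) + 85 = 85 + I + Y)
-F(980, 188) = -(85 + 980 + 188) = -1*1253 = -1253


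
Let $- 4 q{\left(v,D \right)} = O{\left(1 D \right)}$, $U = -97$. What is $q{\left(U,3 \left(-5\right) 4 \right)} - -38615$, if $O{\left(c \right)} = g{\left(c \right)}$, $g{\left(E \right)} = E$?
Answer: $38630$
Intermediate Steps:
$O{\left(c \right)} = c$
$q{\left(v,D \right)} = - \frac{D}{4}$ ($q{\left(v,D \right)} = - \frac{1 D}{4} = - \frac{D}{4}$)
$q{\left(U,3 \left(-5\right) 4 \right)} - -38615 = - \frac{3 \left(-5\right) 4}{4} - -38615 = - \frac{\left(-15\right) 4}{4} + 38615 = \left(- \frac{1}{4}\right) \left(-60\right) + 38615 = 15 + 38615 = 38630$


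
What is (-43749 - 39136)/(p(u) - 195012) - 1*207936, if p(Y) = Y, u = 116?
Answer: -40525811771/194896 ≈ -2.0794e+5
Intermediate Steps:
(-43749 - 39136)/(p(u) - 195012) - 1*207936 = (-43749 - 39136)/(116 - 195012) - 1*207936 = -82885/(-194896) - 207936 = -82885*(-1/194896) - 207936 = 82885/194896 - 207936 = -40525811771/194896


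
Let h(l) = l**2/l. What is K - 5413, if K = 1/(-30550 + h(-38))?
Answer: -165572845/30588 ≈ -5413.0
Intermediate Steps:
h(l) = l
K = -1/30588 (K = 1/(-30550 - 38) = 1/(-30588) = -1/30588 ≈ -3.2693e-5)
K - 5413 = -1/30588 - 5413 = -165572845/30588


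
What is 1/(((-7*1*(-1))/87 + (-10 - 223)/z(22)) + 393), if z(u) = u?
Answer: 1914/732085 ≈ 0.0026144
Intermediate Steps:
1/(((-7*1*(-1))/87 + (-10 - 223)/z(22)) + 393) = 1/(((-7*1*(-1))/87 + (-10 - 223)/22) + 393) = 1/((-7*(-1)*(1/87) - 233*1/22) + 393) = 1/((7*(1/87) - 233/22) + 393) = 1/((7/87 - 233/22) + 393) = 1/(-20117/1914 + 393) = 1/(732085/1914) = 1914/732085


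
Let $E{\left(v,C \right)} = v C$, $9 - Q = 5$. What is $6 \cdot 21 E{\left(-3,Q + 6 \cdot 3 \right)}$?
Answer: $-8316$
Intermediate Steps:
$Q = 4$ ($Q = 9 - 5 = 4$)
$E{\left(v,C \right)} = C v$
$6 \cdot 21 E{\left(-3,Q + 6 \cdot 3 \right)} = 6 \cdot 21 \left(4 + 6 \cdot 3\right) \left(-3\right) = 126 \left(4 + 18\right) \left(-3\right) = 126 \cdot 22 \left(-3\right) = 126 \left(-66\right) = -8316$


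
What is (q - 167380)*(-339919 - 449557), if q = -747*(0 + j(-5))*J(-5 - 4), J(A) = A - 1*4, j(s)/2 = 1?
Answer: 116809290008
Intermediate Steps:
j(s) = 2 (j(s) = 2*1 = 2)
J(A) = -4 + A (J(A) = A - 4 = -4 + A)
q = 19422 (q = -747*(0 + 2)*(-4 + (-5 - 4)) = -1494*(-4 - 9) = -1494*(-13) = -747*(-26) = 19422)
(q - 167380)*(-339919 - 449557) = (19422 - 167380)*(-339919 - 449557) = -147958*(-789476) = 116809290008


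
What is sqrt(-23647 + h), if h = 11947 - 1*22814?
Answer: I*sqrt(34514) ≈ 185.78*I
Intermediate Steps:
h = -10867 (h = 11947 - 22814 = -10867)
sqrt(-23647 + h) = sqrt(-23647 - 10867) = sqrt(-34514) = I*sqrt(34514)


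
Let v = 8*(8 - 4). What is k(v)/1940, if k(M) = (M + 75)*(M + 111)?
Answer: 15301/1940 ≈ 7.8871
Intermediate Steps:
v = 32 (v = 8*4 = 32)
k(M) = (75 + M)*(111 + M)
k(v)/1940 = (8325 + 32² + 186*32)/1940 = (8325 + 1024 + 5952)*(1/1940) = 15301*(1/1940) = 15301/1940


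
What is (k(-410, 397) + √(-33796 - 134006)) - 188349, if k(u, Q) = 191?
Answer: -188158 + I*√167802 ≈ -1.8816e+5 + 409.64*I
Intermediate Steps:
(k(-410, 397) + √(-33796 - 134006)) - 188349 = (191 + √(-33796 - 134006)) - 188349 = (191 + √(-167802)) - 188349 = (191 + I*√167802) - 188349 = -188158 + I*√167802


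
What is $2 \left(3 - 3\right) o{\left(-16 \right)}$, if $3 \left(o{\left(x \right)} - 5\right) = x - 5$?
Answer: $0$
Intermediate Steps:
$o{\left(x \right)} = \frac{10}{3} + \frac{x}{3}$ ($o{\left(x \right)} = 5 + \frac{x - 5}{3} = 5 + \frac{-5 + x}{3} = 5 + \left(- \frac{5}{3} + \frac{x}{3}\right) = \frac{10}{3} + \frac{x}{3}$)
$2 \left(3 - 3\right) o{\left(-16 \right)} = 2 \left(3 - 3\right) \left(\frac{10}{3} + \frac{1}{3} \left(-16\right)\right) = 2 \cdot 0 \left(\frac{10}{3} - \frac{16}{3}\right) = 0 \left(-2\right) = 0$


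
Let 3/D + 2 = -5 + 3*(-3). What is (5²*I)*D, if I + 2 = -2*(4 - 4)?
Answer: 75/8 ≈ 9.3750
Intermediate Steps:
D = -3/16 (D = 3/(-2 + (-5 + 3*(-3))) = 3/(-2 + (-5 - 9)) = 3/(-2 - 14) = 3/(-16) = 3*(-1/16) = -3/16 ≈ -0.18750)
I = -2 (I = -2 - 2*(4 - 4) = -2 - 2*0 = -2 + 0 = -2)
(5²*I)*D = (5²*(-2))*(-3/16) = (25*(-2))*(-3/16) = -50*(-3/16) = 75/8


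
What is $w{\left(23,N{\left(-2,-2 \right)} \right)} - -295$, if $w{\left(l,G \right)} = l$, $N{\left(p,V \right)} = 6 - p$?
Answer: $318$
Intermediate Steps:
$w{\left(23,N{\left(-2,-2 \right)} \right)} - -295 = 23 - -295 = 23 + 295 = 318$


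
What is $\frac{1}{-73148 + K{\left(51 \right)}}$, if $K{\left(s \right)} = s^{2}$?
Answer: $- \frac{1}{70547} \approx -1.4175 \cdot 10^{-5}$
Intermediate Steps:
$\frac{1}{-73148 + K{\left(51 \right)}} = \frac{1}{-73148 + 51^{2}} = \frac{1}{-73148 + 2601} = \frac{1}{-70547} = - \frac{1}{70547}$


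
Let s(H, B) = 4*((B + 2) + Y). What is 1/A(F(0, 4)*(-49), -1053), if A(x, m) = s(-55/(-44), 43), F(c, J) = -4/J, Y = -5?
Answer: 1/160 ≈ 0.0062500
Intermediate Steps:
s(H, B) = -12 + 4*B (s(H, B) = 4*((B + 2) - 5) = 4*((2 + B) - 5) = 4*(-3 + B) = -12 + 4*B)
A(x, m) = 160 (A(x, m) = -12 + 4*43 = -12 + 172 = 160)
1/A(F(0, 4)*(-49), -1053) = 1/160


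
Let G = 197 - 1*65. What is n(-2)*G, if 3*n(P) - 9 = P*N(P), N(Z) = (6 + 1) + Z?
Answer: -44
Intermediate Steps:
G = 132 (G = 197 - 65 = 132)
N(Z) = 7 + Z
n(P) = 3 + P*(7 + P)/3 (n(P) = 3 + (P*(7 + P))/3 = 3 + P*(7 + P)/3)
n(-2)*G = (3 + (⅓)*(-2)*(7 - 2))*132 = (3 + (⅓)*(-2)*5)*132 = (3 - 10/3)*132 = -⅓*132 = -44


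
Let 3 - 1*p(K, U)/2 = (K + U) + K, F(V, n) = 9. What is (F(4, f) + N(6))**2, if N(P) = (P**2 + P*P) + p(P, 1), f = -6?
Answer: 3721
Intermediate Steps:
p(K, U) = 6 - 4*K - 2*U (p(K, U) = 6 - 2*((K + U) + K) = 6 - 2*(U + 2*K) = 6 + (-4*K - 2*U) = 6 - 4*K - 2*U)
N(P) = 4 - 4*P + 2*P**2 (N(P) = (P**2 + P*P) + (6 - 4*P - 2*1) = (P**2 + P**2) + (6 - 4*P - 2) = 2*P**2 + (4 - 4*P) = 4 - 4*P + 2*P**2)
(F(4, f) + N(6))**2 = (9 + (4 - 4*6 + 2*6**2))**2 = (9 + (4 - 24 + 2*36))**2 = (9 + (4 - 24 + 72))**2 = (9 + 52)**2 = 61**2 = 3721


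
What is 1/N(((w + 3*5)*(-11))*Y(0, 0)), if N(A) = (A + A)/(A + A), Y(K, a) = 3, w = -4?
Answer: 1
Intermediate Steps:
N(A) = 1 (N(A) = (2*A)/((2*A)) = (2*A)*(1/(2*A)) = 1)
1/N(((w + 3*5)*(-11))*Y(0, 0)) = 1/1 = 1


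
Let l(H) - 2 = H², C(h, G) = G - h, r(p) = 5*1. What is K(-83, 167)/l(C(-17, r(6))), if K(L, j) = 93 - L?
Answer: 88/243 ≈ 0.36214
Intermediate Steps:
r(p) = 5
l(H) = 2 + H²
K(-83, 167)/l(C(-17, r(6))) = (93 - 1*(-83))/(2 + (5 - 1*(-17))²) = (93 + 83)/(2 + (5 + 17)²) = 176/(2 + 22²) = 176/(2 + 484) = 176/486 = 176*(1/486) = 88/243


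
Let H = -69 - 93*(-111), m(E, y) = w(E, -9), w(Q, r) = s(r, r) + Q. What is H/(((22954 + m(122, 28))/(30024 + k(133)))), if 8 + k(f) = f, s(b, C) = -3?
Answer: 103049282/7691 ≈ 13399.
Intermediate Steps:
w(Q, r) = -3 + Q
k(f) = -8 + f
m(E, y) = -3 + E
H = 10254 (H = -69 + 10323 = 10254)
H/(((22954 + m(122, 28))/(30024 + k(133)))) = 10254/(((22954 + (-3 + 122))/(30024 + (-8 + 133)))) = 10254/(((22954 + 119)/(30024 + 125))) = 10254/((23073/30149)) = 10254/((23073*(1/30149))) = 10254/(23073/30149) = 10254*(30149/23073) = 103049282/7691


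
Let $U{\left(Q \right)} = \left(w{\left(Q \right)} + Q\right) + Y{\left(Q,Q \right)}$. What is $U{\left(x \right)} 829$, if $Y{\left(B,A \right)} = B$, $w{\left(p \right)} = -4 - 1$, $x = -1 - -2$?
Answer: $-2487$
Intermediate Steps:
$x = 1$ ($x = -1 + 2 = 1$)
$w{\left(p \right)} = -5$ ($w{\left(p \right)} = -4 - 1 = -5$)
$U{\left(Q \right)} = -5 + 2 Q$ ($U{\left(Q \right)} = \left(-5 + Q\right) + Q = -5 + 2 Q$)
$U{\left(x \right)} 829 = \left(-5 + 2 \cdot 1\right) 829 = \left(-5 + 2\right) 829 = \left(-3\right) 829 = -2487$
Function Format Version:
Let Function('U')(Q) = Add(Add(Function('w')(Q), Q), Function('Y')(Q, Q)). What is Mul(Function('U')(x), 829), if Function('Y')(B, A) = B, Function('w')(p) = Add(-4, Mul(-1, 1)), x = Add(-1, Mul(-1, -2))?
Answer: -2487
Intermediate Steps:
x = 1 (x = Add(-1, 2) = 1)
Function('w')(p) = -5 (Function('w')(p) = Add(-4, -1) = -5)
Function('U')(Q) = Add(-5, Mul(2, Q)) (Function('U')(Q) = Add(Add(-5, Q), Q) = Add(-5, Mul(2, Q)))
Mul(Function('U')(x), 829) = Mul(Add(-5, Mul(2, 1)), 829) = Mul(Add(-5, 2), 829) = Mul(-3, 829) = -2487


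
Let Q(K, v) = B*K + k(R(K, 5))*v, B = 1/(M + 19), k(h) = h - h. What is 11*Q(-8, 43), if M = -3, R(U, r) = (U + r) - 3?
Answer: -11/2 ≈ -5.5000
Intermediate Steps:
R(U, r) = -3 + U + r
k(h) = 0
B = 1/16 (B = 1/(-3 + 19) = 1/16 ≈ 0.062500)
Q(K, v) = K/16 (Q(K, v) = K/16 + 0*v = K/16 + 0 = K/16)
11*Q(-8, 43) = 11*((1/16)*(-8)) = 11*(-½) = -11/2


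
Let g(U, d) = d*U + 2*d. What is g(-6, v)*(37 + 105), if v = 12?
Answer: -6816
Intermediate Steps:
g(U, d) = 2*d + U*d (g(U, d) = U*d + 2*d = 2*d + U*d)
g(-6, v)*(37 + 105) = (12*(2 - 6))*(37 + 105) = (12*(-4))*142 = -48*142 = -6816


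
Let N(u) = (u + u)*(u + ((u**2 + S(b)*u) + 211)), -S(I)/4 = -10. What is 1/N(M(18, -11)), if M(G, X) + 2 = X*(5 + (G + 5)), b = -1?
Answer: -1/51832620 ≈ -1.9293e-8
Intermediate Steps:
S(I) = 40 (S(I) = -4*(-10) = 40)
M(G, X) = -2 + X*(10 + G) (M(G, X) = -2 + X*(5 + (G + 5)) = -2 + X*(5 + (5 + G)) = -2 + X*(10 + G))
N(u) = 2*u*(211 + u**2 + 41*u) (N(u) = (u + u)*(u + ((u**2 + 40*u) + 211)) = (2*u)*(u + (211 + u**2 + 40*u)) = (2*u)*(211 + u**2 + 41*u) = 2*u*(211 + u**2 + 41*u))
1/N(M(18, -11)) = 1/(2*(-2 + 10*(-11) + 18*(-11))*(211 + (-2 + 10*(-11) + 18*(-11))**2 + 41*(-2 + 10*(-11) + 18*(-11)))) = 1/(2*(-2 - 110 - 198)*(211 + (-2 - 110 - 198)**2 + 41*(-2 - 110 - 198))) = 1/(2*(-310)*(211 + (-310)**2 + 41*(-310))) = 1/(2*(-310)*(211 + 96100 - 12710)) = 1/(2*(-310)*83601) = 1/(-51832620) = -1/51832620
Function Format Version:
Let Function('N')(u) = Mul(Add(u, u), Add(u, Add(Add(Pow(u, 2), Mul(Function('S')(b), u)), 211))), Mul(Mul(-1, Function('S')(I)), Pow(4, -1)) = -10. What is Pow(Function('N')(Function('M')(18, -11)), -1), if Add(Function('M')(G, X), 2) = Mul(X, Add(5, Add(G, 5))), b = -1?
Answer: Rational(-1, 51832620) ≈ -1.9293e-8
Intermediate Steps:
Function('S')(I) = 40 (Function('S')(I) = Mul(-4, -10) = 40)
Function('M')(G, X) = Add(-2, Mul(X, Add(10, G))) (Function('M')(G, X) = Add(-2, Mul(X, Add(5, Add(G, 5)))) = Add(-2, Mul(X, Add(5, Add(5, G)))) = Add(-2, Mul(X, Add(10, G))))
Function('N')(u) = Mul(2, u, Add(211, Pow(u, 2), Mul(41, u))) (Function('N')(u) = Mul(Add(u, u), Add(u, Add(Add(Pow(u, 2), Mul(40, u)), 211))) = Mul(Mul(2, u), Add(u, Add(211, Pow(u, 2), Mul(40, u)))) = Mul(Mul(2, u), Add(211, Pow(u, 2), Mul(41, u))) = Mul(2, u, Add(211, Pow(u, 2), Mul(41, u))))
Pow(Function('N')(Function('M')(18, -11)), -1) = Pow(Mul(2, Add(-2, Mul(10, -11), Mul(18, -11)), Add(211, Pow(Add(-2, Mul(10, -11), Mul(18, -11)), 2), Mul(41, Add(-2, Mul(10, -11), Mul(18, -11))))), -1) = Pow(Mul(2, Add(-2, -110, -198), Add(211, Pow(Add(-2, -110, -198), 2), Mul(41, Add(-2, -110, -198)))), -1) = Pow(Mul(2, -310, Add(211, Pow(-310, 2), Mul(41, -310))), -1) = Pow(Mul(2, -310, Add(211, 96100, -12710)), -1) = Pow(Mul(2, -310, 83601), -1) = Pow(-51832620, -1) = Rational(-1, 51832620)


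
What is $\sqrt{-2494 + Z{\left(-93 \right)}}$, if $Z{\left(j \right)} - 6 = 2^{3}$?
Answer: $4 i \sqrt{155} \approx 49.8 i$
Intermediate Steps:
$Z{\left(j \right)} = 14$ ($Z{\left(j \right)} = 6 + 2^{3} = 6 + 8 = 14$)
$\sqrt{-2494 + Z{\left(-93 \right)}} = \sqrt{-2494 + 14} = \sqrt{-2480} = 4 i \sqrt{155}$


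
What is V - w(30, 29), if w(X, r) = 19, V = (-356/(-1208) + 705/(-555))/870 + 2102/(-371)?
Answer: -88964392651/3606631980 ≈ -24.667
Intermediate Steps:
V = -20438385031/3606631980 (V = (-356*(-1/1208) + 705*(-1/555))*(1/870) + 2102*(-1/371) = (89/302 - 47/37)*(1/870) - 2102/371 = -10901/11174*1/870 - 2102/371 = -10901/9721380 - 2102/371 = -20438385031/3606631980 ≈ -5.6669)
V - w(30, 29) = -20438385031/3606631980 - 1*19 = -20438385031/3606631980 - 19 = -88964392651/3606631980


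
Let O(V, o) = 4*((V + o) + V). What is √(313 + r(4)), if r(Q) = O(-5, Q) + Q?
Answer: √293 ≈ 17.117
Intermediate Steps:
O(V, o) = 4*o + 8*V (O(V, o) = 4*(o + 2*V) = 4*o + 8*V)
r(Q) = -40 + 5*Q (r(Q) = (4*Q + 8*(-5)) + Q = (4*Q - 40) + Q = (-40 + 4*Q) + Q = -40 + 5*Q)
√(313 + r(4)) = √(313 + (-40 + 5*4)) = √(313 + (-40 + 20)) = √(313 - 20) = √293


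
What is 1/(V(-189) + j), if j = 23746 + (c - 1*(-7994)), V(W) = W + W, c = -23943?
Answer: 1/7419 ≈ 0.00013479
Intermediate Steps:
V(W) = 2*W
j = 7797 (j = 23746 + (-23943 - 1*(-7994)) = 23746 + (-23943 + 7994) = 23746 - 15949 = 7797)
1/(V(-189) + j) = 1/(2*(-189) + 7797) = 1/(-378 + 7797) = 1/7419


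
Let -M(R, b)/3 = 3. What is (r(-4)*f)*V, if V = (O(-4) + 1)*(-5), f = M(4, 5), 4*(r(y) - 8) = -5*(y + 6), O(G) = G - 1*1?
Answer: -990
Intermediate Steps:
O(G) = -1 + G (O(G) = G - 1 = -1 + G)
M(R, b) = -9 (M(R, b) = -3*3 = -9)
r(y) = ½ - 5*y/4 (r(y) = 8 + (-5*(y + 6))/4 = 8 + (-5*(6 + y))/4 = 8 + (-30 - 5*y)/4 = 8 + (-15/2 - 5*y/4) = ½ - 5*y/4)
f = -9
V = 20 (V = ((-1 - 4) + 1)*(-5) = (-5 + 1)*(-5) = -4*(-5) = 20)
(r(-4)*f)*V = ((½ - 5/4*(-4))*(-9))*20 = ((½ + 5)*(-9))*20 = ((11/2)*(-9))*20 = -99/2*20 = -990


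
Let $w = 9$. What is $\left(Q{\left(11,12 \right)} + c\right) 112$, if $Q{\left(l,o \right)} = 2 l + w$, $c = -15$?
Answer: $1792$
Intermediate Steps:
$Q{\left(l,o \right)} = 9 + 2 l$ ($Q{\left(l,o \right)} = 2 l + 9 = 9 + 2 l$)
$\left(Q{\left(11,12 \right)} + c\right) 112 = \left(\left(9 + 2 \cdot 11\right) - 15\right) 112 = \left(\left(9 + 22\right) - 15\right) 112 = \left(31 - 15\right) 112 = 16 \cdot 112 = 1792$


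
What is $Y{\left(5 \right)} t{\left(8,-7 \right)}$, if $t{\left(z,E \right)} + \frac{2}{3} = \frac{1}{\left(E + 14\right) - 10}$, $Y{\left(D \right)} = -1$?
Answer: $1$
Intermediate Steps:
$t{\left(z,E \right)} = - \frac{2}{3} + \frac{1}{4 + E}$ ($t{\left(z,E \right)} = - \frac{2}{3} + \frac{1}{\left(E + 14\right) - 10} = - \frac{2}{3} + \frac{1}{\left(14 + E\right) - 10} = - \frac{2}{3} + \frac{1}{4 + E}$)
$Y{\left(5 \right)} t{\left(8,-7 \right)} = - \frac{-5 - -14}{3 \left(4 - 7\right)} = - \frac{-5 + 14}{3 \left(-3\right)} = - \frac{\left(-1\right) 9}{3 \cdot 3} = \left(-1\right) \left(-1\right) = 1$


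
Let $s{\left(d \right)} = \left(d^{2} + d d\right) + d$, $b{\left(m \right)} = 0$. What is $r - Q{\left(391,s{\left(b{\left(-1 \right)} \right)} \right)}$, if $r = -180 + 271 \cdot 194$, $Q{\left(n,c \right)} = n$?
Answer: $52003$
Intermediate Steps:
$s{\left(d \right)} = d + 2 d^{2}$ ($s{\left(d \right)} = \left(d^{2} + d^{2}\right) + d = 2 d^{2} + d = d + 2 d^{2}$)
$r = 52394$ ($r = -180 + 52574 = 52394$)
$r - Q{\left(391,s{\left(b{\left(-1 \right)} \right)} \right)} = 52394 - 391 = 52003$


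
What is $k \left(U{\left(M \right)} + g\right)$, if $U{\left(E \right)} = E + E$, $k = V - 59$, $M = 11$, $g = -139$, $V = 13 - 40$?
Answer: $10062$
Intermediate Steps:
$V = -27$ ($V = 13 - 40 = -27$)
$k = -86$ ($k = -27 - 59 = -86$)
$U{\left(E \right)} = 2 E$
$k \left(U{\left(M \right)} + g\right) = - 86 \left(2 \cdot 11 - 139\right) = - 86 \left(22 - 139\right) = \left(-86\right) \left(-117\right) = 10062$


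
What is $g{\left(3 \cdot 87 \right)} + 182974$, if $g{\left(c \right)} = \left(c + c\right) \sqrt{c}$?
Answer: $182974 + 1566 \sqrt{29} \approx 1.9141 \cdot 10^{5}$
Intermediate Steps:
$g{\left(c \right)} = 2 c^{\frac{3}{2}}$ ($g{\left(c \right)} = 2 c \sqrt{c} = 2 c^{\frac{3}{2}}$)
$g{\left(3 \cdot 87 \right)} + 182974 = 2 \left(3 \cdot 87\right)^{\frac{3}{2}} + 182974 = 2 \cdot 261^{\frac{3}{2}} + 182974 = 2 \cdot 783 \sqrt{29} + 182974 = 1566 \sqrt{29} + 182974 = 182974 + 1566 \sqrt{29}$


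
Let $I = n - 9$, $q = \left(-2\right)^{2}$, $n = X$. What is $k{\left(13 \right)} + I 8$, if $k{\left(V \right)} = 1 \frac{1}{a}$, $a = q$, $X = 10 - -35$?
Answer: $\frac{1153}{4} \approx 288.25$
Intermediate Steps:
$X = 45$ ($X = 10 + 35 = 45$)
$n = 45$
$q = 4$
$a = 4$
$I = 36$ ($I = 45 - 9 = 36$)
$k{\left(V \right)} = \frac{1}{4}$ ($k{\left(V \right)} = 1 \cdot \frac{1}{4} = \frac{1}{4}$)
$k{\left(13 \right)} + I 8 = \frac{1}{4} + 36 \cdot 8 = \frac{1}{4} + 288 = \frac{1153}{4}$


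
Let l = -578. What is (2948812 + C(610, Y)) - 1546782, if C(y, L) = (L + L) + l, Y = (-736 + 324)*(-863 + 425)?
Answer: 1762364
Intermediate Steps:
Y = 180456 (Y = -412*(-438) = 180456)
C(y, L) = -578 + 2*L (C(y, L) = (L + L) - 578 = 2*L - 578 = -578 + 2*L)
(2948812 + C(610, Y)) - 1546782 = (2948812 + (-578 + 2*180456)) - 1546782 = (2948812 + (-578 + 360912)) - 1546782 = (2948812 + 360334) - 1546782 = 3309146 - 1546782 = 1762364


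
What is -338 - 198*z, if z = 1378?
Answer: -273182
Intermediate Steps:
-338 - 198*z = -338 - 198*1378 = -338 - 272844 = -273182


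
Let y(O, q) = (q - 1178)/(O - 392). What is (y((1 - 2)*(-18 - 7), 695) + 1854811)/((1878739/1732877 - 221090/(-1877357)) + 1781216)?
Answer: 2214525263124491654680/2126657483681311282559 ≈ 1.0413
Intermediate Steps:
y(O, q) = (-1178 + q)/(-392 + O)
(y((1 - 2)*(-18 - 7), 695) + 1854811)/((1878739/1732877 - 221090/(-1877357)) + 1781216) = ((-1178 + 695)/(-392 + (1 - 2)*(-18 - 7)) + 1854811)/((1878739/1732877 - 221090/(-1877357)) + 1781216) = (-483/(-392 - 1*(-25)) + 1854811)/((1878739*(1/1732877) - 221090*(-1/1877357)) + 1781216) = (-483/(-392 + 25) + 1854811)/((1878739/1732877 + 221090/1877357) + 1781216) = (-483/(-367) + 1854811)/(3910185588753/3253228766089 + 1781216) = (-1/367*(-483) + 1854811)/(5794707040003572977/3253228766089) = (483/367 + 1854811)*(3253228766089/5794707040003572977) = (680716120/367)*(3253228766089/5794707040003572977) = 2214525263124491654680/2126657483681311282559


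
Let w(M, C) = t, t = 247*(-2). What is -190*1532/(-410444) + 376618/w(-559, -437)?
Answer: -1016031611/1333943 ≈ -761.68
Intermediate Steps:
t = -494
w(M, C) = -494
-190*1532/(-410444) + 376618/w(-559, -437) = -190*1532/(-410444) + 376618/(-494) = -291080*(-1/410444) + 376618*(-1/494) = 72770/102611 - 9911/13 = -1016031611/1333943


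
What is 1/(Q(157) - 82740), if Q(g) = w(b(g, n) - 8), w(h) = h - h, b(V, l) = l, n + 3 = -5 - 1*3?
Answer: -1/82740 ≈ -1.2086e-5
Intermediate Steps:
n = -11 (n = -3 + (-5 - 1*3) = -3 + (-5 - 3) = -3 - 8 = -11)
w(h) = 0
Q(g) = 0
1/(Q(157) - 82740) = 1/(0 - 82740) = 1/(-82740) = -1/82740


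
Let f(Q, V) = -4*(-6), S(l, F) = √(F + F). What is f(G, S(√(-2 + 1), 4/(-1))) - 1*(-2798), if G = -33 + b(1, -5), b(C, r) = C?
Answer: 2822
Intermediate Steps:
S(l, F) = √2*√F (S(l, F) = √(2*F) = √2*√F)
G = -32 (G = -33 + 1 = -32)
f(Q, V) = 24
f(G, S(√(-2 + 1), 4/(-1))) - 1*(-2798) = 24 - 1*(-2798) = 24 + 2798 = 2822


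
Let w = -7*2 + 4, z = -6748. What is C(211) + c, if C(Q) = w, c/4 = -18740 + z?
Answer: -101962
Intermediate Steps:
c = -101952 (c = 4*(-18740 - 6748) = 4*(-25488) = -101952)
w = -10 (w = -14 + 4 = -10)
C(Q) = -10
C(211) + c = -10 - 101952 = -101962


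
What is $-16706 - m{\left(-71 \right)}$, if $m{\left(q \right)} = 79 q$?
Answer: $-11097$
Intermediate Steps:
$-16706 - m{\left(-71 \right)} = -16706 - 79 \left(-71\right) = -16706 - -5609 = -16706 + 5609 = -11097$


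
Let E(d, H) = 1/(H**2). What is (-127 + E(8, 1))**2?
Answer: 15876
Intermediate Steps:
E(d, H) = H**(-2)
(-127 + E(8, 1))**2 = (-127 + 1**(-2))**2 = (-127 + 1)**2 = (-126)**2 = 15876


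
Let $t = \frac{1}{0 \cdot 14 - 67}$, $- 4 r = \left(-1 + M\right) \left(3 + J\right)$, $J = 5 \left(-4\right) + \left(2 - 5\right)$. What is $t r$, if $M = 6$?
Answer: $- \frac{25}{67} \approx -0.37313$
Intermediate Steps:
$J = -23$ ($J = -20 + \left(2 - 5\right) = -20 - 3 = -23$)
$r = 25$ ($r = - \frac{\left(-1 + 6\right) \left(3 - 23\right)}{4} = - \frac{5 \left(-20\right)}{4} = \left(- \frac{1}{4}\right) \left(-100\right) = 25$)
$t = - \frac{1}{67}$ ($t = \frac{1}{0 - 67} = \frac{1}{-67} = - \frac{1}{67} \approx -0.014925$)
$t r = \left(- \frac{1}{67}\right) 25 = - \frac{25}{67}$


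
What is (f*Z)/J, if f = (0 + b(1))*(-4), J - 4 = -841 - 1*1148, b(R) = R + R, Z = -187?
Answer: -1496/1985 ≈ -0.75365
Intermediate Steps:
b(R) = 2*R
J = -1985 (J = 4 + (-841 - 1*1148) = 4 + (-841 - 1148) = 4 - 1989 = -1985)
f = -8 (f = (0 + 2*1)*(-4) = (0 + 2)*(-4) = 2*(-4) = -8)
(f*Z)/J = -8*(-187)/(-1985) = 1496*(-1/1985) = -1496/1985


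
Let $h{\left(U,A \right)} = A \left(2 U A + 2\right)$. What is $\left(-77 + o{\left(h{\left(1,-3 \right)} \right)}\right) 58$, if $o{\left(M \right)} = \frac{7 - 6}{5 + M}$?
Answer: $- \frac{75864}{17} \approx -4462.6$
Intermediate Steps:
$h{\left(U,A \right)} = A \left(2 + 2 A U\right)$ ($h{\left(U,A \right)} = A \left(2 A U + 2\right) = A \left(2 + 2 A U\right)$)
$o{\left(M \right)} = \frac{1}{5 + M}$ ($o{\left(M \right)} = 1 \frac{1}{5 + M} = \frac{1}{5 + M}$)
$\left(-77 + o{\left(h{\left(1,-3 \right)} \right)}\right) 58 = \left(-77 + \frac{1}{5 + 2 \left(-3\right) \left(1 - 3\right)}\right) 58 = \left(-77 + \frac{1}{5 + 2 \left(-3\right) \left(-2\right)}\right) 58 = \left(-77 + \frac{1}{5 + 12}\right) 58 = \left(-77 + \frac{1}{17}\right) 58 = \left(- \frac{1308}{17}\right) 58 = - \frac{75864}{17}$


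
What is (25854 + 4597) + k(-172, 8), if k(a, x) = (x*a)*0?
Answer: 30451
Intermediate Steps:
k(a, x) = 0 (k(a, x) = (a*x)*0 = 0)
(25854 + 4597) + k(-172, 8) = (25854 + 4597) + 0 = 30451 + 0 = 30451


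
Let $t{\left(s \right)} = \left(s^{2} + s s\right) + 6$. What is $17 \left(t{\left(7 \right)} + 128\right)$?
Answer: $3944$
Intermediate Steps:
$t{\left(s \right)} = 6 + 2 s^{2}$ ($t{\left(s \right)} = \left(s^{2} + s^{2}\right) + 6 = 2 s^{2} + 6 = 6 + 2 s^{2}$)
$17 \left(t{\left(7 \right)} + 128\right) = 17 \left(\left(6 + 2 \cdot 7^{2}\right) + 128\right) = 17 \left(\left(6 + 2 \cdot 49\right) + 128\right) = 17 \left(\left(6 + 98\right) + 128\right) = 17 \left(104 + 128\right) = 17 \cdot 232 = 3944$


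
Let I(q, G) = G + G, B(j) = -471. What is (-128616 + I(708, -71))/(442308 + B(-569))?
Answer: -128758/441837 ≈ -0.29142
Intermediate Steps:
I(q, G) = 2*G
(-128616 + I(708, -71))/(442308 + B(-569)) = (-128616 + 2*(-71))/(442308 - 471) = (-128616 - 142)/441837 = -128758*1/441837 = -128758/441837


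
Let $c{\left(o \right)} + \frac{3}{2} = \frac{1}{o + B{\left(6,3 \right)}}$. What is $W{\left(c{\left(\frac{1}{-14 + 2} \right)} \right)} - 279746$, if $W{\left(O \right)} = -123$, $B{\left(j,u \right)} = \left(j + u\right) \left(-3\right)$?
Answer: $-279869$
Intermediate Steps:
$B{\left(j,u \right)} = - 3 j - 3 u$
$c{\left(o \right)} = - \frac{3}{2} + \frac{1}{-27 + o}$ ($c{\left(o \right)} = - \frac{3}{2} + \frac{1}{o - 27} = - \frac{3}{2} + \frac{1}{-27 + o}$)
$W{\left(c{\left(\frac{1}{-14 + 2} \right)} \right)} - 279746 = -123 - 279746 = -279869$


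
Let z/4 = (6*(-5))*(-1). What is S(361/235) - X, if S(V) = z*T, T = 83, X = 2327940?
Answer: -2317980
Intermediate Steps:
z = 120 (z = 4*((6*(-5))*(-1)) = 4*(-30*(-1)) = 4*30 = 120)
S(V) = 9960 (S(V) = 120*83 = 9960)
S(361/235) - X = 9960 - 1*2327940 = 9960 - 2327940 = -2317980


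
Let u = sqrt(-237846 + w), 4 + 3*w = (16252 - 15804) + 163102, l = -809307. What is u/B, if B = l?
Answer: -2*I*sqrt(412494)/2427921 ≈ -0.00052906*I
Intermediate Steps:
w = 163546/3 (w = -4/3 + ((16252 - 15804) + 163102)/3 = -4/3 + (448 + 163102)/3 = -4/3 + (1/3)*163550 = -4/3 + 163550/3 = 163546/3 ≈ 54515.)
B = -809307
u = 2*I*sqrt(412494)/3 (u = sqrt(-237846 + 163546/3) = sqrt(-549992/3) = 2*I*sqrt(412494)/3 ≈ 428.17*I)
u/B = (2*I*sqrt(412494)/3)/(-809307) = (2*I*sqrt(412494)/3)*(-1/809307) = -2*I*sqrt(412494)/2427921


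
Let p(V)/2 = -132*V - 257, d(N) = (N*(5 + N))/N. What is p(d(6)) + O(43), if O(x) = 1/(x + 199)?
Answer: -827155/242 ≈ -3418.0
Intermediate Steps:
d(N) = 5 + N
O(x) = 1/(199 + x)
p(V) = -514 - 264*V (p(V) = 2*(-132*V - 257) = 2*(-257 - 132*V) = -514 - 264*V)
p(d(6)) + O(43) = (-514 - 264*(5 + 6)) + 1/(199 + 43) = (-514 - 264*11) + 1/242 = (-514 - 2904) + 1/242 = -3418 + 1/242 = -827155/242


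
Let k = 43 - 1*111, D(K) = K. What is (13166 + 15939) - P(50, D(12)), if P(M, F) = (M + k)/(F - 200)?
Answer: 2735861/94 ≈ 29105.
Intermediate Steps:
k = -68 (k = 43 - 111 = -68)
P(M, F) = (-68 + M)/(-200 + F) (P(M, F) = (M - 68)/(F - 200) = (-68 + M)/(-200 + F))
(13166 + 15939) - P(50, D(12)) = (13166 + 15939) - (-68 + 50)/(-200 + 12) = 29105 - (-18)/(-188) = 29105 - (-1)*(-18)/188 = 29105 - 1*9/94 = 29105 - 9/94 = 2735861/94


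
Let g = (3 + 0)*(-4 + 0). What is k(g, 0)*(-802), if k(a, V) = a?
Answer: 9624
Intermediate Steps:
g = -12 (g = 3*(-4) = -12)
k(g, 0)*(-802) = -12*(-802) = 9624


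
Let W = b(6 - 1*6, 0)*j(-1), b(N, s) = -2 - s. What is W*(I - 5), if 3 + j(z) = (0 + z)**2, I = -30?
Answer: -140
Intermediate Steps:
j(z) = -3 + z**2 (j(z) = -3 + (0 + z)**2 = -3 + z**2)
W = 4 (W = (-2 - 1*0)*(-3 + (-1)**2) = (-2 + 0)*(-3 + 1) = -2*(-2) = 4)
W*(I - 5) = 4*(-30 - 5) = 4*(-35) = -140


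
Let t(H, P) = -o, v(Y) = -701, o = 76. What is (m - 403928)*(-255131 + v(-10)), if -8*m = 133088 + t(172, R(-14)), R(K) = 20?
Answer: 107591298844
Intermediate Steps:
t(H, P) = -76 (t(H, P) = -1*76 = -76)
m = -33253/2 (m = -(133088 - 76)/8 = -⅛*133012 = -33253/2 ≈ -16627.)
(m - 403928)*(-255131 + v(-10)) = (-33253/2 - 403928)*(-255131 - 701) = -841109/2*(-255832) = 107591298844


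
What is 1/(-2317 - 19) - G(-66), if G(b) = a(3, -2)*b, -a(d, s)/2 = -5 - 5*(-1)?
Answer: -1/2336 ≈ -0.00042808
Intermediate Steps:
a(d, s) = 0 (a(d, s) = -2*(-5 - 5*(-1)) = -2*(-5 + 5) = -2*0 = 0)
G(b) = 0 (G(b) = 0*b = 0)
1/(-2317 - 19) - G(-66) = 1/(-2317 - 19) - 1*0 = 1/(-2336) + 0 = -1/2336 + 0 = -1/2336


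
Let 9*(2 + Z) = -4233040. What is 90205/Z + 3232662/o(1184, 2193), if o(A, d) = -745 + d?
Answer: 3420717547209/1532366996 ≈ 2232.3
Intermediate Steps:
Z = -4233058/9 (Z = -2 + (1/9)*(-4233040) = -2 - 4233040/9 = -4233058/9 ≈ -4.7034e+5)
90205/Z + 3232662/o(1184, 2193) = 90205/(-4233058/9) + 3232662/(-745 + 2193) = 90205*(-9/4233058) + 3232662/1448 = -811845/4233058 + 3232662*(1/1448) = -811845/4233058 + 1616331/724 = 3420717547209/1532366996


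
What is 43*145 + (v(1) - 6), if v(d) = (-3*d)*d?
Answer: 6226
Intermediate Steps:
v(d) = -3*d²
43*145 + (v(1) - 6) = 43*145 + (-3*1² - 6) = 6235 + (-3*1 - 6) = 6235 + (-3 - 6) = 6235 - 9 = 6226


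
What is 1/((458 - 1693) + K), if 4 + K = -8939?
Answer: -1/10178 ≈ -9.8251e-5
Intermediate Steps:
K = -8943 (K = -4 - 8939 = -8943)
1/((458 - 1693) + K) = 1/((458 - 1693) - 8943) = 1/(-1235 - 8943) = 1/(-10178) = -1/10178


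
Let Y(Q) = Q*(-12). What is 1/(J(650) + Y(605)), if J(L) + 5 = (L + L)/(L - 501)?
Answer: -149/1081185 ≈ -0.00013781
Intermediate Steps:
Y(Q) = -12*Q
J(L) = -5 + 2*L/(-501 + L) (J(L) = -5 + (L + L)/(L - 501) = -5 + (2*L)/(-501 + L) = -5 + 2*L/(-501 + L))
1/(J(650) + Y(605)) = 1/(3*(835 - 1*650)/(-501 + 650) - 12*605) = 1/(3*(835 - 650)/149 - 7260) = 1/(3*(1/149)*185 - 7260) = 1/(555/149 - 7260) = 1/(-1081185/149) = -149/1081185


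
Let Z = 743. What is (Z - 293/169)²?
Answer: 15693575076/28561 ≈ 5.4948e+5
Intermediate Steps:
(Z - 293/169)² = (743 - 293/169)² = (125274/169)² = 15693575076/28561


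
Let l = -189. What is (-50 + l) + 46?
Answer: -193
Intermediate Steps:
(-50 + l) + 46 = (-50 - 189) + 46 = -239 + 46 = -193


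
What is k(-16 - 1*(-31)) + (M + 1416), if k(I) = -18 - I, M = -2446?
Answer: -1063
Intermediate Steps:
k(-16 - 1*(-31)) + (M + 1416) = (-18 - (-16 - 1*(-31))) + (-2446 + 1416) = (-18 - (-16 + 31)) - 1030 = (-18 - 1*15) - 1030 = (-18 - 15) - 1030 = -33 - 1030 = -1063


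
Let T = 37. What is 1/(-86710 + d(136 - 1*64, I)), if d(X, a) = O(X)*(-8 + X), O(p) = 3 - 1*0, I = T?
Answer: -1/86518 ≈ -1.1558e-5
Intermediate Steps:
I = 37
O(p) = 3 (O(p) = 3 + 0 = 3)
d(X, a) = -24 + 3*X (d(X, a) = 3*(-8 + X) = -24 + 3*X)
1/(-86710 + d(136 - 1*64, I)) = 1/(-86710 + (-24 + 3*(136 - 1*64))) = 1/(-86710 + (-24 + 3*(136 - 64))) = 1/(-86710 + (-24 + 3*72)) = 1/(-86710 + (-24 + 216)) = 1/(-86710 + 192) = 1/(-86518) = -1/86518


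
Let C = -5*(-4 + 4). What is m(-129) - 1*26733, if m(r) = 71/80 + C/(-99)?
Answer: -2138569/80 ≈ -26732.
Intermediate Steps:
C = 0 (C = -5*0 = 0)
m(r) = 71/80 (m(r) = 71/80 + 0/(-99) = 71*(1/80) + 0*(-1/99) = 71/80 + 0 = 71/80)
m(-129) - 1*26733 = 71/80 - 1*26733 = 71/80 - 26733 = -2138569/80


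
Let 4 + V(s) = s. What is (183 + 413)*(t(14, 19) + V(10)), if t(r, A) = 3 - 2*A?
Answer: -17284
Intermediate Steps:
V(s) = -4 + s
(183 + 413)*(t(14, 19) + V(10)) = (183 + 413)*((3 - 2*19) + (-4 + 10)) = 596*((3 - 38) + 6) = 596*(-35 + 6) = 596*(-29) = -17284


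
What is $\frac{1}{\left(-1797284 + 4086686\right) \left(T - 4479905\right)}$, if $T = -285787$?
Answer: $- \frac{1}{10910584796184} \approx -9.1654 \cdot 10^{-14}$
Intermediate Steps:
$\frac{1}{\left(-1797284 + 4086686\right) \left(T - 4479905\right)} = \frac{1}{\left(-1797284 + 4086686\right) \left(-285787 - 4479905\right)} = \frac{1}{2289402 \left(-4765692\right)} = \frac{1}{-10910584796184} = - \frac{1}{10910584796184}$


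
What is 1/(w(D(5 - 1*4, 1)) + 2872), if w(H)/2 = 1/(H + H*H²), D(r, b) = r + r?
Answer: 5/14361 ≈ 0.00034817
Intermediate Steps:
D(r, b) = 2*r
w(H) = 2/(H + H³) (w(H) = 2/(H + H*H²) = 2/(H + H³))
1/(w(D(5 - 1*4, 1)) + 2872) = 1/(2/(2*(5 - 1*4) + (2*(5 - 1*4))³) + 2872) = 1/(2/(2*(5 - 4) + (2*(5 - 4))³) + 2872) = 1/(2/(2*1 + (2*1)³) + 2872) = 1/(2/(2 + 2³) + 2872) = 1/(2/(2 + 8) + 2872) = 1/(2/10 + 2872) = 1/(2*(⅒) + 2872) = 1/(⅕ + 2872) = 1/(14361/5) = 5/14361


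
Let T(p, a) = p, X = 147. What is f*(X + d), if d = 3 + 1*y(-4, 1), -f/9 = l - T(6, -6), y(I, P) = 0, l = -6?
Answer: 16200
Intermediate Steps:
f = 108 (f = -9*(-6 - 1*6) = -9*(-6 - 6) = -9*(-12) = 108)
d = 3 (d = 3 + 1*0 = 3 + 0 = 3)
f*(X + d) = 108*(147 + 3) = 108*150 = 16200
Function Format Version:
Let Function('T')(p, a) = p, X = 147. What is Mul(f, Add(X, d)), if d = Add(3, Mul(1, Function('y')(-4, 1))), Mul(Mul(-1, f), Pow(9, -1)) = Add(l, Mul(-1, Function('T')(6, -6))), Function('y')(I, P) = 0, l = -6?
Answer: 16200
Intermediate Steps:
f = 108 (f = Mul(-9, Add(-6, Mul(-1, 6))) = Mul(-9, Add(-6, -6)) = Mul(-9, -12) = 108)
d = 3 (d = Add(3, Mul(1, 0)) = Add(3, 0) = 3)
Mul(f, Add(X, d)) = Mul(108, Add(147, 3)) = Mul(108, 150) = 16200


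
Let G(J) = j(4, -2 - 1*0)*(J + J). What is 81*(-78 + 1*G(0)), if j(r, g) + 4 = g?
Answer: -6318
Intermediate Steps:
j(r, g) = -4 + g
G(J) = -12*J (G(J) = (-4 + (-2 - 1*0))*(J + J) = (-4 + (-2 + 0))*(2*J) = (-4 - 2)*(2*J) = -12*J)
81*(-78 + 1*G(0)) = 81*(-78 + 1*(-12*0)) = 81*(-78 + 1*0) = 81*(-78 + 0) = 81*(-78) = -6318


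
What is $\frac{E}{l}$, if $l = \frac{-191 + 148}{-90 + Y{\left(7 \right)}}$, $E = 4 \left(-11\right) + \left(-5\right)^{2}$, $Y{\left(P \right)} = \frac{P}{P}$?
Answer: $- \frac{1691}{43} \approx -39.326$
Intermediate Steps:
$Y{\left(P \right)} = 1$
$E = -19$ ($E = -44 + 25 = -19$)
$l = \frac{43}{89}$ ($l = \frac{-191 + 148}{-90 + 1} = - \frac{43}{-89} = \left(-43\right) \left(- \frac{1}{89}\right) = \frac{43}{89} \approx 0.48315$)
$\frac{E}{l} = - \frac{19}{\frac{43}{89}} = \left(-19\right) \frac{89}{43} = - \frac{1691}{43}$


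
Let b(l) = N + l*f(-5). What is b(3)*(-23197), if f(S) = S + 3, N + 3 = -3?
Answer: 278364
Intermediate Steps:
N = -6 (N = -3 - 3 = -6)
f(S) = 3 + S
b(l) = -6 - 2*l (b(l) = -6 + l*(3 - 5) = -6 + l*(-2) = -6 - 2*l)
b(3)*(-23197) = (-6 - 2*3)*(-23197) = (-6 - 6)*(-23197) = -12*(-23197) = 278364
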